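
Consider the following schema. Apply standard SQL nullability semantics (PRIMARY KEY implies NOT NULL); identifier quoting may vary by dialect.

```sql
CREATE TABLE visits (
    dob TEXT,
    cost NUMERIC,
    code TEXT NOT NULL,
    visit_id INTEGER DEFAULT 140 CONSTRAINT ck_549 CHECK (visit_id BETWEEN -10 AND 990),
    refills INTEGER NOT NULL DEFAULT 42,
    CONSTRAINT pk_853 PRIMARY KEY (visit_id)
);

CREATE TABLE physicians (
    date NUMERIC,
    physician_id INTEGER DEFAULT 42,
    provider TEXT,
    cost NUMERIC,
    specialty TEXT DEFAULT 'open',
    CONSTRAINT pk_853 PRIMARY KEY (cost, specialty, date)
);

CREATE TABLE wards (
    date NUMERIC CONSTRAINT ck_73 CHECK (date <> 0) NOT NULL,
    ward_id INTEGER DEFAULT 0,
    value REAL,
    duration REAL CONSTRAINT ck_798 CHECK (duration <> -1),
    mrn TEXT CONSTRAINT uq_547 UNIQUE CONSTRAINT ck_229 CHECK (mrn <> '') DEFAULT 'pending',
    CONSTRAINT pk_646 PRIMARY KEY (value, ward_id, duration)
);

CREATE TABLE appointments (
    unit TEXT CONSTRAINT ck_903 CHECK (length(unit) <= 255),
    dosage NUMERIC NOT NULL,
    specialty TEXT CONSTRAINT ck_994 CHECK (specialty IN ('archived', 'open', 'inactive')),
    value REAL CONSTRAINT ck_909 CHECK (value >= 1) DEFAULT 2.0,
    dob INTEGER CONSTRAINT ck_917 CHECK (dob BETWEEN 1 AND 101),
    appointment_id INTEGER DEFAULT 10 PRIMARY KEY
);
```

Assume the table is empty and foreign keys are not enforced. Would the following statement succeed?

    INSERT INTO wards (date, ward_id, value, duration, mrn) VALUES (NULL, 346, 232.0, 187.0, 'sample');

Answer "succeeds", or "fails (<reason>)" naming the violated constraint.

fails (NOT NULL on date)

date is explicitly set to NULL, but date is declared NOT NULL.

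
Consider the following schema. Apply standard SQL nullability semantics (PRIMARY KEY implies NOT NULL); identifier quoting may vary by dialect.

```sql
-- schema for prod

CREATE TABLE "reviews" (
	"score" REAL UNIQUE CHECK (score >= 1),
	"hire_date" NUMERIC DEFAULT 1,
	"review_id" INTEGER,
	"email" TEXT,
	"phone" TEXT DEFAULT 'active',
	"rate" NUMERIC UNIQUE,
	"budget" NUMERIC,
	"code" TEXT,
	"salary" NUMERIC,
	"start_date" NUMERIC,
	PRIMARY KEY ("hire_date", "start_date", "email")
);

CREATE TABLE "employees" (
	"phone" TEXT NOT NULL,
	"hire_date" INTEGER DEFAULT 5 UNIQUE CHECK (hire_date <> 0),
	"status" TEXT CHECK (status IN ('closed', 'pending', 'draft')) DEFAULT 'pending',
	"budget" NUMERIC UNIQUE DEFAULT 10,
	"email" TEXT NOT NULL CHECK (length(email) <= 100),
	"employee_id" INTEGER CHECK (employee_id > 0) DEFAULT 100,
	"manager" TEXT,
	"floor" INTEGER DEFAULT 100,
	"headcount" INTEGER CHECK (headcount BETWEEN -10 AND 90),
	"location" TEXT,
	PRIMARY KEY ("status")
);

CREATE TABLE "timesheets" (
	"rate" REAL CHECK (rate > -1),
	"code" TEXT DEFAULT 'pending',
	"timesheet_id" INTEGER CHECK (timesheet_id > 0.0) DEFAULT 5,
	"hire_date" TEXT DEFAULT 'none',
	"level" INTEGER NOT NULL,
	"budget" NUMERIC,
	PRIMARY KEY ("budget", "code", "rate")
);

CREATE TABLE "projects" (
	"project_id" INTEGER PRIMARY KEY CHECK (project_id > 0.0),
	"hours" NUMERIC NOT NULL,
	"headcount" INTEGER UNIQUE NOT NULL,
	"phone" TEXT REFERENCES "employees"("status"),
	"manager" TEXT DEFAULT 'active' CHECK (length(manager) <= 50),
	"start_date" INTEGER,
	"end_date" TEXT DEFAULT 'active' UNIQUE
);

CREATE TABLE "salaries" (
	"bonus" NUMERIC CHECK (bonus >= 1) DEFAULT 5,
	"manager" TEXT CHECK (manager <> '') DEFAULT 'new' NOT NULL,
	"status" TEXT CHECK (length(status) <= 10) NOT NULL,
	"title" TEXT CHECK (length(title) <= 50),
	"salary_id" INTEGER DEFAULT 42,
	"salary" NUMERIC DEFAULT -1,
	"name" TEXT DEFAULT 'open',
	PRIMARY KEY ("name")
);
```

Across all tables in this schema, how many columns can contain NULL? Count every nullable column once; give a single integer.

reviews: 7 nullable (score, review_id, phone, rate, budget, code, salary — PK (hire_date, start_date, email) and explicit NOT NULL columns excluded).
employees: 7 nullable (hire_date, budget, employee_id, manager, floor, headcount, location — PK (status) and explicit NOT NULL columns excluded).
timesheets: 2 nullable (timesheet_id, hire_date — PK (budget, code, rate) and explicit NOT NULL columns excluded).
projects: 4 nullable (phone, manager, start_date, end_date — PK (project_id) and explicit NOT NULL columns excluded).
salaries: 4 nullable (bonus, title, salary_id, salary — PK (name) and explicit NOT NULL columns excluded).
Total: 7 + 7 + 2 + 4 + 4 = 24.

24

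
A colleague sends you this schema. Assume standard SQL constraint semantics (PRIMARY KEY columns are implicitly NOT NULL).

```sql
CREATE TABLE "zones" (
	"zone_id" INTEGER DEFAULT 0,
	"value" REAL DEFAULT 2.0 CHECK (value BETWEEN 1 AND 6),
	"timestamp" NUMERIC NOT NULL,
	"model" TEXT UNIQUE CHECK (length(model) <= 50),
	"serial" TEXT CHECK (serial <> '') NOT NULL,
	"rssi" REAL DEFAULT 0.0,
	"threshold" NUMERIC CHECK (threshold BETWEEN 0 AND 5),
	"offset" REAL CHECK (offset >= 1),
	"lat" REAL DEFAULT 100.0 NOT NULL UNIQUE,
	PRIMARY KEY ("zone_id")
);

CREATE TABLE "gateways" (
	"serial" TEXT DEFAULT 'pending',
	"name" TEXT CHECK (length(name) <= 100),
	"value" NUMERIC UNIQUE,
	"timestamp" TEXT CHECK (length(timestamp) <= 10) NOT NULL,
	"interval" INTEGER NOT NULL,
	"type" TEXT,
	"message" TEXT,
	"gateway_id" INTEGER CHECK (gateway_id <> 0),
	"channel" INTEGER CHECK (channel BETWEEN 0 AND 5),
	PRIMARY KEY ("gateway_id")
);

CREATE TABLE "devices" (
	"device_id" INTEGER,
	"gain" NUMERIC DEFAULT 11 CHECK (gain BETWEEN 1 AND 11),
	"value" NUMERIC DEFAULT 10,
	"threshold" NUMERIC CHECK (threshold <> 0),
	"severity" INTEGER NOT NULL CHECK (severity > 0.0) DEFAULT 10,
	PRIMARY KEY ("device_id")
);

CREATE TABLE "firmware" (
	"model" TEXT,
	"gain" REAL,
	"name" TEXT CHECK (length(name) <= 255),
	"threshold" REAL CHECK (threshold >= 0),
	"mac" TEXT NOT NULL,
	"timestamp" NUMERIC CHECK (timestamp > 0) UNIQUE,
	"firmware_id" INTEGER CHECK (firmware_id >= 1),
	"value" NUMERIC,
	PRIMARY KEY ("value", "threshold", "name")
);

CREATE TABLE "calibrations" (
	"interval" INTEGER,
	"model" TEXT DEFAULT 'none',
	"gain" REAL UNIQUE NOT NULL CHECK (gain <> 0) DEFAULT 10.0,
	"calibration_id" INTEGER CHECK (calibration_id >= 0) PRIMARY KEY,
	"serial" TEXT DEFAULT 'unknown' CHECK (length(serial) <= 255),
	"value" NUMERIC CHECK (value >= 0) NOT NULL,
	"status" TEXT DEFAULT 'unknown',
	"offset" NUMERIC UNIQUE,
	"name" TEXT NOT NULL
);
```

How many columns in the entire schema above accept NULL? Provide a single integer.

zones: 5 nullable (value, model, rssi, threshold, offset — PK (zone_id) and explicit NOT NULL columns excluded).
gateways: 6 nullable (serial, name, value, type, message, channel — PK (gateway_id) and explicit NOT NULL columns excluded).
devices: 3 nullable (gain, value, threshold — PK (device_id) and explicit NOT NULL columns excluded).
firmware: 4 nullable (model, gain, timestamp, firmware_id — PK (value, threshold, name) and explicit NOT NULL columns excluded).
calibrations: 5 nullable (interval, model, serial, status, offset — PK (calibration_id) and explicit NOT NULL columns excluded).
Total: 5 + 6 + 3 + 4 + 5 = 23.

23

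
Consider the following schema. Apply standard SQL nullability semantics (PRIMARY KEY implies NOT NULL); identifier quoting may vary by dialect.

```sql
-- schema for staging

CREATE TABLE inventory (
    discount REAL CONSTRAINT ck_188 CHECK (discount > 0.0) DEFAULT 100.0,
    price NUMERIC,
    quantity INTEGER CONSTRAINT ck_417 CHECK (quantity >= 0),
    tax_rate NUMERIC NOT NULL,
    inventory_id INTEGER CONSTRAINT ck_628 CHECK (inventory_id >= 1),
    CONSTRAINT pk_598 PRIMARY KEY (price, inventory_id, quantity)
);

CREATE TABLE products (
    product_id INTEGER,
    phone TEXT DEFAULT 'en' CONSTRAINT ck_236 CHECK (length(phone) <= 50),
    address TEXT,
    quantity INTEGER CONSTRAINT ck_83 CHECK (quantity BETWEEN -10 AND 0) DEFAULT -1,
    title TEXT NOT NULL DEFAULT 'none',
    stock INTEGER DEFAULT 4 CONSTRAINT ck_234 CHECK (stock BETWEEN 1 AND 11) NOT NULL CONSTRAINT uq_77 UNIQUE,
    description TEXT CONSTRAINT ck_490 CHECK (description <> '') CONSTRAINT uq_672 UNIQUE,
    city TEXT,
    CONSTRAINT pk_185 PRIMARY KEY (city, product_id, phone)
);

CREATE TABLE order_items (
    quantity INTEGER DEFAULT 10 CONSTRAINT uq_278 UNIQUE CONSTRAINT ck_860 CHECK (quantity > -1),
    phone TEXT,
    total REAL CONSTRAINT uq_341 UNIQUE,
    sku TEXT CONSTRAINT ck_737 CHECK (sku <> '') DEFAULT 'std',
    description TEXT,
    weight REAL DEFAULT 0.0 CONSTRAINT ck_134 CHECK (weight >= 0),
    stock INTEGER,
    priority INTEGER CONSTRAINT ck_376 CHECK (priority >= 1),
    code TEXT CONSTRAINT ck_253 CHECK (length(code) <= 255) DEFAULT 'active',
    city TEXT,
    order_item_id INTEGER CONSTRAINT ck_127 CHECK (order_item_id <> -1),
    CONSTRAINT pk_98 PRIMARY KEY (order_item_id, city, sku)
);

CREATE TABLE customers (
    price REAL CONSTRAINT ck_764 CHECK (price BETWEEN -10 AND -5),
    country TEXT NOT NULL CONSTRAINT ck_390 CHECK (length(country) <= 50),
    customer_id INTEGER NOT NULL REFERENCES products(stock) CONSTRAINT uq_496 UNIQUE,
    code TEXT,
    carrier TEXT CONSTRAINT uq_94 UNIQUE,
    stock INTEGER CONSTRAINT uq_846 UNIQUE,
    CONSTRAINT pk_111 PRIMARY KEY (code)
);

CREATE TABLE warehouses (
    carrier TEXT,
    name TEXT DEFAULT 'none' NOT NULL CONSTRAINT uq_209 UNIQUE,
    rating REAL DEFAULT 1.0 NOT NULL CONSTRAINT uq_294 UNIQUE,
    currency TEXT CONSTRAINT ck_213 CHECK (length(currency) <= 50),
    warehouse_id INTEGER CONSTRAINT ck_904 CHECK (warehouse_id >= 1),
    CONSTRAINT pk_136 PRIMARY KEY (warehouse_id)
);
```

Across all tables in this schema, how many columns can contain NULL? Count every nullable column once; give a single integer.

17

inventory: 1 nullable (discount — PK (price, inventory_id, quantity) and explicit NOT NULL columns excluded).
products: 3 nullable (address, quantity, description — PK (city, product_id, phone) and explicit NOT NULL columns excluded).
order_items: 8 nullable (quantity, phone, total, description, weight, stock, priority, code — PK (order_item_id, city, sku) and explicit NOT NULL columns excluded).
customers: 3 nullable (price, carrier, stock — PK (code) and explicit NOT NULL columns excluded).
warehouses: 2 nullable (carrier, currency — PK (warehouse_id) and explicit NOT NULL columns excluded).
Total: 1 + 3 + 8 + 3 + 2 = 17.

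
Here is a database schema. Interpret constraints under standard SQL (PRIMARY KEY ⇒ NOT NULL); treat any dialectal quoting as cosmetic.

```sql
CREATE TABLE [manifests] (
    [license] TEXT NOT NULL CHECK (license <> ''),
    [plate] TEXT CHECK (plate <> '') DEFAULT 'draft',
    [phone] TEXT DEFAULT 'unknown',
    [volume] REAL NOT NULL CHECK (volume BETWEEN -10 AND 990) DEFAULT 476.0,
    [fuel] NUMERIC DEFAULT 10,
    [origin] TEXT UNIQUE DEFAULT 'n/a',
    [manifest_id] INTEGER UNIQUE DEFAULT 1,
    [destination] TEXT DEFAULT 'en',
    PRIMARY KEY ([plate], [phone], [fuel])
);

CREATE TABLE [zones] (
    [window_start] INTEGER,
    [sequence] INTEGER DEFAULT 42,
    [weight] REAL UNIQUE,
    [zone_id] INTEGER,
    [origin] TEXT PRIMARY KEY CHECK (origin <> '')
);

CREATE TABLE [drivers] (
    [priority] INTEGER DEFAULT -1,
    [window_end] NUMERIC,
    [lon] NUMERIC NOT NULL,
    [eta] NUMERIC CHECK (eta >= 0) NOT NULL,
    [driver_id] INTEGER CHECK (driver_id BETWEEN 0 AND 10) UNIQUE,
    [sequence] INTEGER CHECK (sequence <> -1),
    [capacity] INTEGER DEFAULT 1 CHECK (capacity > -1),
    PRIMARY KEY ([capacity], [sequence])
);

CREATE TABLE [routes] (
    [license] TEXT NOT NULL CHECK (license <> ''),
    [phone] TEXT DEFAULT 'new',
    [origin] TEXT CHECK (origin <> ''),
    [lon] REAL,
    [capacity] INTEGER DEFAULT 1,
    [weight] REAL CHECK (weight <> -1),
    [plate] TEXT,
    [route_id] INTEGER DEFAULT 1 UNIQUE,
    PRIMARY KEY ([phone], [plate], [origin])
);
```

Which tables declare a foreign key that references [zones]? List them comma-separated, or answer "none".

No REFERENCES clause anywhere in the schema names zones.

none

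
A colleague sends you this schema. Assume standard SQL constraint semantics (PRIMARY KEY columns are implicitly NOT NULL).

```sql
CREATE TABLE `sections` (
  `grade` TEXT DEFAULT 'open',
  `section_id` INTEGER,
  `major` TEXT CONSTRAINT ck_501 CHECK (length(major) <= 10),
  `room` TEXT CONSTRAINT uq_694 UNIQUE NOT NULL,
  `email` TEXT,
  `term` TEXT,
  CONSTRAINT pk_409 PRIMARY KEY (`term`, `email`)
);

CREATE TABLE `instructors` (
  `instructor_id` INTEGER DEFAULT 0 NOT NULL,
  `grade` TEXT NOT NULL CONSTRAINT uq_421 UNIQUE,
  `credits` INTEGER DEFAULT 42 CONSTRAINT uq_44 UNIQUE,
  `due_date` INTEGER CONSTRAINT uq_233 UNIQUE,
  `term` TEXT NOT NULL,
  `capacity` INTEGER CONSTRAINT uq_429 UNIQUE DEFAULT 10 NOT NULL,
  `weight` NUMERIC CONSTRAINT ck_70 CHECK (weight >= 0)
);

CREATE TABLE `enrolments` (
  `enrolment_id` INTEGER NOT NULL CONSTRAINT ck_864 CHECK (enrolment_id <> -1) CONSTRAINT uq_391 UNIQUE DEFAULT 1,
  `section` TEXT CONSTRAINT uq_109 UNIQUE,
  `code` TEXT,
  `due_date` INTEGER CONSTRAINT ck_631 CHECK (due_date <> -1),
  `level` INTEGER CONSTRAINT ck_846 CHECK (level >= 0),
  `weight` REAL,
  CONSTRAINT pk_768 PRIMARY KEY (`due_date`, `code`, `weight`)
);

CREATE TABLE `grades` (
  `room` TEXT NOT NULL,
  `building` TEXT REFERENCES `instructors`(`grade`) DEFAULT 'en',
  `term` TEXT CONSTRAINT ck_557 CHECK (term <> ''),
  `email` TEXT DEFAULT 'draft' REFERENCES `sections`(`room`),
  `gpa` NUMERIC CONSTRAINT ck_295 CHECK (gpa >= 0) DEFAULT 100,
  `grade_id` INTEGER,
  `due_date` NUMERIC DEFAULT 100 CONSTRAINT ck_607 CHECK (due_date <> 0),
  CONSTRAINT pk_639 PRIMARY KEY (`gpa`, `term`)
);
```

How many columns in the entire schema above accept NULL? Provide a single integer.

sections: 3 nullable (grade, section_id, major — PK (term, email) and explicit NOT NULL columns excluded).
instructors: 3 nullable (credits, due_date, weight — PK none and explicit NOT NULL columns excluded).
enrolments: 2 nullable (section, level — PK (due_date, code, weight) and explicit NOT NULL columns excluded).
grades: 4 nullable (building, email, grade_id, due_date — PK (gpa, term) and explicit NOT NULL columns excluded).
Total: 3 + 3 + 2 + 4 = 12.

12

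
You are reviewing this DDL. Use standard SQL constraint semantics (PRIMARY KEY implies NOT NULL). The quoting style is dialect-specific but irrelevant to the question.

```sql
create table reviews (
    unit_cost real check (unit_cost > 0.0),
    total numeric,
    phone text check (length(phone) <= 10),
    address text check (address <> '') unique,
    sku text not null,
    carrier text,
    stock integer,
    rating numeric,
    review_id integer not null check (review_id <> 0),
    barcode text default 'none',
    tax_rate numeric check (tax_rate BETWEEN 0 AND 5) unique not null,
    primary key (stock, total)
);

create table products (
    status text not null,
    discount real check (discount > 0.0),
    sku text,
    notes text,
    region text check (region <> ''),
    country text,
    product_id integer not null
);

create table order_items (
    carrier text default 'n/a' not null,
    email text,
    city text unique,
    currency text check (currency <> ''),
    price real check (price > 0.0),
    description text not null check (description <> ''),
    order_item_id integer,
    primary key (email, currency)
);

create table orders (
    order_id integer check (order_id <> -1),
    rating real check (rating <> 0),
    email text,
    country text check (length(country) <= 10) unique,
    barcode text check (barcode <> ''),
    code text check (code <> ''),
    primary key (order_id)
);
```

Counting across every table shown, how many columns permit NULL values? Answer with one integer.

19

reviews: 6 nullable (unit_cost, phone, address, carrier, rating, barcode — PK (stock, total) and explicit NOT NULL columns excluded).
products: 5 nullable (discount, sku, notes, region, country — PK none and explicit NOT NULL columns excluded).
order_items: 3 nullable (city, price, order_item_id — PK (email, currency) and explicit NOT NULL columns excluded).
orders: 5 nullable (rating, email, country, barcode, code — PK (order_id) and explicit NOT NULL columns excluded).
Total: 6 + 5 + 3 + 5 = 19.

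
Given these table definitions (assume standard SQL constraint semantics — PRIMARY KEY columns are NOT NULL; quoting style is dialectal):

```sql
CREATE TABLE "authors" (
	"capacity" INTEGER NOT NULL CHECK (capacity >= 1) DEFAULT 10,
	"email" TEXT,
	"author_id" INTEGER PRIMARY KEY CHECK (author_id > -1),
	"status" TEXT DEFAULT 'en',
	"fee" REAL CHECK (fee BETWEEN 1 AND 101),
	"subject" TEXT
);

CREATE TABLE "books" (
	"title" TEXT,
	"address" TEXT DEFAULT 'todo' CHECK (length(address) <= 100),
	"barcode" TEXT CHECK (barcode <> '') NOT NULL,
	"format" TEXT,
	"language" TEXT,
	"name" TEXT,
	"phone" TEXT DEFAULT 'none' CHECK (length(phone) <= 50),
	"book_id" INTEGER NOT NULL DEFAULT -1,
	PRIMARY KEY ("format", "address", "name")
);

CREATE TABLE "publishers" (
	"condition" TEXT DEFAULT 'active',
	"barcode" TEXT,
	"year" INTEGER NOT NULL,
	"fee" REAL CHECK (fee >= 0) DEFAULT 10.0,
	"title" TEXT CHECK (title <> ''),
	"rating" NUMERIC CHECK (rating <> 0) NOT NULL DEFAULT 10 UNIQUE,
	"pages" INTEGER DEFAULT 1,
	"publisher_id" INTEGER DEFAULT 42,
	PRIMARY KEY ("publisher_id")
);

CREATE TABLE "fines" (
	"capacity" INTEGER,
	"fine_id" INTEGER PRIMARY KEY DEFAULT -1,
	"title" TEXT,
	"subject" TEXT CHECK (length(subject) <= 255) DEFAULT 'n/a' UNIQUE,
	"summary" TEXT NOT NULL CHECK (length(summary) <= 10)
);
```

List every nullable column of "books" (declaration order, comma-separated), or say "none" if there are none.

- title: no NOT NULL constraint applies → nullable.
- address: part of the PRIMARY KEY, which implies NOT NULL → not nullable.
- barcode: declared NOT NULL → not nullable.
- format: part of the PRIMARY KEY, which implies NOT NULL → not nullable.
- language: no NOT NULL constraint applies → nullable.
- name: part of the PRIMARY KEY, which implies NOT NULL → not nullable.
- phone: CHECK does not forbid NULL (a CHECK constraint passes when its expression is NULL) → nullable.
- book_id: declared NOT NULL → not nullable.

title, language, phone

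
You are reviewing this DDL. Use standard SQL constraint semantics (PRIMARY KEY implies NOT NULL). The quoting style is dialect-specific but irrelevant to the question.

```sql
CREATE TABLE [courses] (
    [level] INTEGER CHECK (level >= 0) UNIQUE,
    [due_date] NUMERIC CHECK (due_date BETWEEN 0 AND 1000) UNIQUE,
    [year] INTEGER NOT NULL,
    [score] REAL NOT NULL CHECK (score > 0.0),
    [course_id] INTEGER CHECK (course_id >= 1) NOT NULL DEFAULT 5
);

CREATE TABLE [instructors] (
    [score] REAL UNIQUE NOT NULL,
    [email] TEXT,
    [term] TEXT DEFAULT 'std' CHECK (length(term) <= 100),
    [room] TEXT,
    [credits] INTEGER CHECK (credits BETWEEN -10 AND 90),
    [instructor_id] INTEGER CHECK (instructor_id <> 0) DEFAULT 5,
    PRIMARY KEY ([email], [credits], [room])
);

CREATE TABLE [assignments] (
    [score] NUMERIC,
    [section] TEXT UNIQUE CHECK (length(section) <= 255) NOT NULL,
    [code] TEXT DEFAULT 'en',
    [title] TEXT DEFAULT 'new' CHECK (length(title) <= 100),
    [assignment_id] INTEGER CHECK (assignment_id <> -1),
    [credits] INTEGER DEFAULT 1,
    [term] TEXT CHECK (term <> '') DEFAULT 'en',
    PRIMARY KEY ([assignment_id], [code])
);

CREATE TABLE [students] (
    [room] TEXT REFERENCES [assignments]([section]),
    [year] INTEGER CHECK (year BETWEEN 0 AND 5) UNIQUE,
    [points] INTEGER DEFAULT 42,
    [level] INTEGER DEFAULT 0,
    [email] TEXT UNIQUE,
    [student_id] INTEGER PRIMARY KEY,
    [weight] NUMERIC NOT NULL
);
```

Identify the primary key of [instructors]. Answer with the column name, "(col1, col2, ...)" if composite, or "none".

A table-level PRIMARY KEY clause names 3 columns: email, credits, room.
This is a composite key — the combination is unique, not each column individually.

(email, credits, room)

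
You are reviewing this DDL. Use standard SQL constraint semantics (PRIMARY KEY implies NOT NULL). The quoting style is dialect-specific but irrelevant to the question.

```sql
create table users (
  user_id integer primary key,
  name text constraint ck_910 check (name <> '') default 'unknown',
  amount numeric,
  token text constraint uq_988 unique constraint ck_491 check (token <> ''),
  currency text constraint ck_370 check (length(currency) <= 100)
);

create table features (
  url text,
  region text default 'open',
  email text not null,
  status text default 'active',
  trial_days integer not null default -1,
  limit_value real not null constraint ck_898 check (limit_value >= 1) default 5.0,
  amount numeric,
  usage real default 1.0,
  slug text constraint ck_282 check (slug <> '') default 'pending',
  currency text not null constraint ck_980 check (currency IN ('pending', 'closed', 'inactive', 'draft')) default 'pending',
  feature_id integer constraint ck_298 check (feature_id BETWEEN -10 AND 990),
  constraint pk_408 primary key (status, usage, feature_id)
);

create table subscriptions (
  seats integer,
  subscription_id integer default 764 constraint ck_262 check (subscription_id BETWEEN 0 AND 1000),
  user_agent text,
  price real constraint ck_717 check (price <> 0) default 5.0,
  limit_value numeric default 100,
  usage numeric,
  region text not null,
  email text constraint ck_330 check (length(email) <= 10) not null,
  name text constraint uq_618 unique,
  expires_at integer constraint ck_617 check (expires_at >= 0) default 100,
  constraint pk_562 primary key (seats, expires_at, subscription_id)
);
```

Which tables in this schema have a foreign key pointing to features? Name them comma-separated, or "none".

No REFERENCES clause anywhere in the schema names features.

none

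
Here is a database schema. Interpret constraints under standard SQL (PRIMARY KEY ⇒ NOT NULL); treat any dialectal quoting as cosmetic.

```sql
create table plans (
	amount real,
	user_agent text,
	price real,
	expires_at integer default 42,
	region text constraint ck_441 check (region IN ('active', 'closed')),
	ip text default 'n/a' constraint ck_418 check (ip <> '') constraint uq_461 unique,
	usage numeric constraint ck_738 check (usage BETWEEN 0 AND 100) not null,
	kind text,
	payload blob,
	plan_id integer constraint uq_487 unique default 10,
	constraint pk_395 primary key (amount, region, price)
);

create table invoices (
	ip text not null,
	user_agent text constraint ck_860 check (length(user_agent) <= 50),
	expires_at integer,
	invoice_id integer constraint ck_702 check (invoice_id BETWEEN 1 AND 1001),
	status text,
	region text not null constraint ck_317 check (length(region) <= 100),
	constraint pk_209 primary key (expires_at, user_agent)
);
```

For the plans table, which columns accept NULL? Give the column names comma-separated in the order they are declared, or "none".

user_agent, expires_at, ip, kind, payload, plan_id

- amount: part of the PRIMARY KEY, which implies NOT NULL → not nullable.
- user_agent: no NOT NULL constraint applies → nullable.
- price: part of the PRIMARY KEY, which implies NOT NULL → not nullable.
- expires_at: DEFAULT only fills an omitted column; an explicit NULL is still allowed → nullable.
- region: part of the PRIMARY KEY, which implies NOT NULL → not nullable.
- ip: CHECK does not forbid NULL (a CHECK constraint passes when its expression is NULL) → nullable.
- usage: declared NOT NULL → not nullable.
- kind: no NOT NULL constraint applies → nullable.
- payload: no NOT NULL constraint applies → nullable.
- plan_id: UNIQUE does not imply NOT NULL → nullable.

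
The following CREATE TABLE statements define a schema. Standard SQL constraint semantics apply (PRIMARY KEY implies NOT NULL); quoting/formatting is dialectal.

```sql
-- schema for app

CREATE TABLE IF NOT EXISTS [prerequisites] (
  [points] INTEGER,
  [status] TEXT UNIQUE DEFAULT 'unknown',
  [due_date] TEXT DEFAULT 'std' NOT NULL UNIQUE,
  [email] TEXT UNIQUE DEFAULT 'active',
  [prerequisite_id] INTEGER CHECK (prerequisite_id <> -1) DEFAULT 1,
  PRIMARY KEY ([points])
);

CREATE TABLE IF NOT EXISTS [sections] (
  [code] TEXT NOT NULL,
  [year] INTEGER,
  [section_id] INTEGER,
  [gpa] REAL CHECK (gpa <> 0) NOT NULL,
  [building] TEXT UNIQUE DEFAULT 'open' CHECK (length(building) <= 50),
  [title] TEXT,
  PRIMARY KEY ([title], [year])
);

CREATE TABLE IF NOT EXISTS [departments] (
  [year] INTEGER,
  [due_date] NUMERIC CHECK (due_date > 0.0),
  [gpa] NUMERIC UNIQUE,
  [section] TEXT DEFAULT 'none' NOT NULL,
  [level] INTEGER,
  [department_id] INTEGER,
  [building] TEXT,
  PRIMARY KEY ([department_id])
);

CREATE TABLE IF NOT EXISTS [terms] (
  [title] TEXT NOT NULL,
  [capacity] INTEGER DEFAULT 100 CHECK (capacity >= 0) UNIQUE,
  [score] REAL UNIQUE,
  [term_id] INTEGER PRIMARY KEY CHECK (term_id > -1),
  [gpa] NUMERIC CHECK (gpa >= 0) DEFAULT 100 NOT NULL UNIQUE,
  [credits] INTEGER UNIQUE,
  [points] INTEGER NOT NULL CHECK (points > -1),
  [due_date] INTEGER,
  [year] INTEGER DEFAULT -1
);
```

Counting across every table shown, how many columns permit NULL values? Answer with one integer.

15

prerequisites: 3 nullable (status, email, prerequisite_id — PK (points) and explicit NOT NULL columns excluded).
sections: 2 nullable (section_id, building — PK (title, year) and explicit NOT NULL columns excluded).
departments: 5 nullable (year, due_date, gpa, level, building — PK (department_id) and explicit NOT NULL columns excluded).
terms: 5 nullable (capacity, score, credits, due_date, year — PK (term_id) and explicit NOT NULL columns excluded).
Total: 3 + 2 + 5 + 5 = 15.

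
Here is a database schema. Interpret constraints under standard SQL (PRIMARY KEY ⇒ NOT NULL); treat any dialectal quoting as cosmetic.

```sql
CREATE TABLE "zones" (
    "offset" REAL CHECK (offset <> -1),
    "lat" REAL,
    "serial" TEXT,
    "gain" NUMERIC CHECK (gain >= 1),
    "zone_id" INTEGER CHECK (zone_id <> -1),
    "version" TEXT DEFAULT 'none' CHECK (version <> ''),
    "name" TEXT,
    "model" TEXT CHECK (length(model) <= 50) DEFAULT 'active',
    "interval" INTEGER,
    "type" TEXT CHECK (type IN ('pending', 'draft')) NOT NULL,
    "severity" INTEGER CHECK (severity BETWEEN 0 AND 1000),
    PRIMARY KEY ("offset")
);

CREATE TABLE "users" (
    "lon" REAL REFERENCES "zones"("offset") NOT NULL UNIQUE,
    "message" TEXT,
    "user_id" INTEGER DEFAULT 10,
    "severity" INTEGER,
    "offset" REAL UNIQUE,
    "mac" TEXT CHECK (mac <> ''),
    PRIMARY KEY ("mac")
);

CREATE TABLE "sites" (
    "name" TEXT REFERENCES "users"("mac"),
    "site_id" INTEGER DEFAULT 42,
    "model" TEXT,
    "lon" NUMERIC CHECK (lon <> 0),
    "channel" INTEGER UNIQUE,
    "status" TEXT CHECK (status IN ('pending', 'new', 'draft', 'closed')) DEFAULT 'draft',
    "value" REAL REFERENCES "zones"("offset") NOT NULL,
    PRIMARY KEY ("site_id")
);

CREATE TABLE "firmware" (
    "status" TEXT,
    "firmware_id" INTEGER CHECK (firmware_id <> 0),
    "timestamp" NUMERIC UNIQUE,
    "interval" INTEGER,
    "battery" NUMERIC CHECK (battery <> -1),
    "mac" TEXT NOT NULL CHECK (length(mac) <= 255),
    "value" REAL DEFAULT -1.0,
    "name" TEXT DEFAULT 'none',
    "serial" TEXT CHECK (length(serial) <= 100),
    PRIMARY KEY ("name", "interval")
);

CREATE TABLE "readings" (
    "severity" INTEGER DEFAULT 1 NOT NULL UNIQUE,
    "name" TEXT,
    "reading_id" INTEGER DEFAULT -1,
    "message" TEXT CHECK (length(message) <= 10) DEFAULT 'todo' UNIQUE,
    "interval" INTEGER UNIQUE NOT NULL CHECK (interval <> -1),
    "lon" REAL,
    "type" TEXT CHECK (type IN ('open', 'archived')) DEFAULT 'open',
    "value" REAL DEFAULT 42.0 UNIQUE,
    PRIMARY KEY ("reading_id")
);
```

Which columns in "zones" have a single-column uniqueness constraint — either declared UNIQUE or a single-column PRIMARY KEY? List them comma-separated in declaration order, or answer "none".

- offset: single-column PRIMARY KEY → unique.
- lat: no UNIQUE or single-column PK constraint.
- serial: no UNIQUE or single-column PK constraint.
- gain: no UNIQUE or single-column PK constraint.
- zone_id: no UNIQUE or single-column PK constraint.
- version: no UNIQUE or single-column PK constraint.
- name: no UNIQUE or single-column PK constraint.
- model: no UNIQUE or single-column PK constraint.
- interval: no UNIQUE or single-column PK constraint.
- type: no UNIQUE or single-column PK constraint.
- severity: no UNIQUE or single-column PK constraint.

offset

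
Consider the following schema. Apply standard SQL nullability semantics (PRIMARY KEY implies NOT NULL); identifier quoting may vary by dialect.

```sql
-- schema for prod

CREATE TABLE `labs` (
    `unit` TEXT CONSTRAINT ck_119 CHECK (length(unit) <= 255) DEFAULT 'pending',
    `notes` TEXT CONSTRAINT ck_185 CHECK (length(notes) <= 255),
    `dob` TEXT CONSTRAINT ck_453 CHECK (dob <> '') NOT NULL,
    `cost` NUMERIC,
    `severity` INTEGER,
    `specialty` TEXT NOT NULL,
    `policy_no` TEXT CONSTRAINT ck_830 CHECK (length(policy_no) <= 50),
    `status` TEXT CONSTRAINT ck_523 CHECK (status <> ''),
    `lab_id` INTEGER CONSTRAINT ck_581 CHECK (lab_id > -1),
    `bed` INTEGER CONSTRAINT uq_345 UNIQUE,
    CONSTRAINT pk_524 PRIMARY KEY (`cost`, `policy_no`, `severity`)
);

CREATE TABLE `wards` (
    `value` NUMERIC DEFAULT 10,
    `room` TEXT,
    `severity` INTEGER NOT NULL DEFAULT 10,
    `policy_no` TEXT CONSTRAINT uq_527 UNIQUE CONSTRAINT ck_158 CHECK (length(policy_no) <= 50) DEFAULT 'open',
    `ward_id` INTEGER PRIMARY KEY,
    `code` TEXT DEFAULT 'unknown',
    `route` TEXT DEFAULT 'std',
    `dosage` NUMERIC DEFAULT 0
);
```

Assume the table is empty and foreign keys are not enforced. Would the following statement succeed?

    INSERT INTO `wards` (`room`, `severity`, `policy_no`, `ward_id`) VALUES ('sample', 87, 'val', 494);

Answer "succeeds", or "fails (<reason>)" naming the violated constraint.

succeeds

NOT NULL columns: severity is supplied; ward_id is supplied.
CHECK constraints: 'val' satisfies (length(policy_no) <= 50).
No constraint is violated.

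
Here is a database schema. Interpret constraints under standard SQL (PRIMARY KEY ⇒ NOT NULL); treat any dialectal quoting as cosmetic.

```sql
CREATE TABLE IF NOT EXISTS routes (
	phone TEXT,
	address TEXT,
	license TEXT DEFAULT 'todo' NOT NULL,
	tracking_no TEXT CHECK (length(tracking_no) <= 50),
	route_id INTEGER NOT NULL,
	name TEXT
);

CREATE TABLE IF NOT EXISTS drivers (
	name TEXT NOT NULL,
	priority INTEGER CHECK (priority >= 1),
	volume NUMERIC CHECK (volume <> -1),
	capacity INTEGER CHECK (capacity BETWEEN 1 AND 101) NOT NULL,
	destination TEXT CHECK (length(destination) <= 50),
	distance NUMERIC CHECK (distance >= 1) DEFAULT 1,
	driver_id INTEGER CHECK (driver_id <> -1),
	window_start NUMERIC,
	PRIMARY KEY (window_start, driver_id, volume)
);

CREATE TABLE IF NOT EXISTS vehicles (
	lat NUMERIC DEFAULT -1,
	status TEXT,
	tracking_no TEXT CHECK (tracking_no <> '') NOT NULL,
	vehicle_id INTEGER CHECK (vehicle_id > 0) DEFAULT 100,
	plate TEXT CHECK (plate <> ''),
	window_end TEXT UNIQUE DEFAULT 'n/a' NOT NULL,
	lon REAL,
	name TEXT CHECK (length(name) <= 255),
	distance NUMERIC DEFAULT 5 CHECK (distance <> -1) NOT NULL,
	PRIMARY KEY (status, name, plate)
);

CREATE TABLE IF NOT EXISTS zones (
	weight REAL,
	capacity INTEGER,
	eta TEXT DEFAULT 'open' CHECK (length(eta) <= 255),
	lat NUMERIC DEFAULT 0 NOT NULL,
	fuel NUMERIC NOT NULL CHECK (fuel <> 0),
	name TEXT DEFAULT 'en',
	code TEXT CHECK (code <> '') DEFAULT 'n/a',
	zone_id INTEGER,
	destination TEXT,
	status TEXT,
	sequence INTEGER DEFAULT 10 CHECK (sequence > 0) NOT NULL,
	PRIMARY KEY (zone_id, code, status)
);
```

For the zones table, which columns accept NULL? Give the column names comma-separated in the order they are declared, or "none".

weight, capacity, eta, name, destination

- weight: no NOT NULL constraint applies → nullable.
- capacity: no NOT NULL constraint applies → nullable.
- eta: CHECK does not forbid NULL (a CHECK constraint passes when its expression is NULL) → nullable.
- lat: declared NOT NULL → not nullable.
- fuel: declared NOT NULL → not nullable.
- name: DEFAULT only fills an omitted column; an explicit NULL is still allowed → nullable.
- code: part of the PRIMARY KEY, which implies NOT NULL → not nullable.
- zone_id: part of the PRIMARY KEY, which implies NOT NULL → not nullable.
- destination: no NOT NULL constraint applies → nullable.
- status: part of the PRIMARY KEY, which implies NOT NULL → not nullable.
- sequence: declared NOT NULL → not nullable.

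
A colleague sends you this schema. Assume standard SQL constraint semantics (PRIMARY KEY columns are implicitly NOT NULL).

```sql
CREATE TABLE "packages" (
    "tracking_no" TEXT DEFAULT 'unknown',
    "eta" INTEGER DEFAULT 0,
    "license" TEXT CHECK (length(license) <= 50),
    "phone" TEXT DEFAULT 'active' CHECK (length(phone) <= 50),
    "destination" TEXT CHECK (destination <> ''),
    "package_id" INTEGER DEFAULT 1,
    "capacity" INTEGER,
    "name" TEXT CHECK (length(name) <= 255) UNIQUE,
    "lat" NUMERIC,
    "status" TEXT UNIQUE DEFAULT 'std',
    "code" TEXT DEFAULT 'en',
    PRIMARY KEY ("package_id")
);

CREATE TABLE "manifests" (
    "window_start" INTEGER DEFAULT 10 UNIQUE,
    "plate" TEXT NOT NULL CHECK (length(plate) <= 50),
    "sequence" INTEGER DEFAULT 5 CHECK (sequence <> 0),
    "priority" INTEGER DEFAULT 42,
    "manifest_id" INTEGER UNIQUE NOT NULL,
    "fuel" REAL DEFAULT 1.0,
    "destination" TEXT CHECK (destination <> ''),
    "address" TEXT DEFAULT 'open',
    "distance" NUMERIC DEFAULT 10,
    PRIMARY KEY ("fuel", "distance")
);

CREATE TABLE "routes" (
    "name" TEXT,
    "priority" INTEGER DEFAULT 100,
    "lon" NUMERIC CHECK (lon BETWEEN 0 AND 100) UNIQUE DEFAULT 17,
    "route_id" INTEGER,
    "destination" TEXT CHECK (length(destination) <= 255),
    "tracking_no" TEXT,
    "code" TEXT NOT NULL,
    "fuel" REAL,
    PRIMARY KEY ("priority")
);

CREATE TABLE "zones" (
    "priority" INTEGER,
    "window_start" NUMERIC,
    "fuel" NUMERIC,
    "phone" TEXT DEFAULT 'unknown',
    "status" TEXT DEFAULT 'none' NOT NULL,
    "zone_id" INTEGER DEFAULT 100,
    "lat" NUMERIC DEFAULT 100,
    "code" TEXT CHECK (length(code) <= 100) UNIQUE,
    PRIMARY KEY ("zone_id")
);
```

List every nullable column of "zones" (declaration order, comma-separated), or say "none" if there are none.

priority, window_start, fuel, phone, lat, code

- priority: no NOT NULL constraint applies → nullable.
- window_start: no NOT NULL constraint applies → nullable.
- fuel: no NOT NULL constraint applies → nullable.
- phone: DEFAULT only fills an omitted column; an explicit NULL is still allowed → nullable.
- status: declared NOT NULL → not nullable.
- zone_id: part of the PRIMARY KEY, which implies NOT NULL → not nullable.
- lat: DEFAULT only fills an omitted column; an explicit NULL is still allowed → nullable.
- code: CHECK does not forbid NULL (a CHECK constraint passes when its expression is NULL) → nullable.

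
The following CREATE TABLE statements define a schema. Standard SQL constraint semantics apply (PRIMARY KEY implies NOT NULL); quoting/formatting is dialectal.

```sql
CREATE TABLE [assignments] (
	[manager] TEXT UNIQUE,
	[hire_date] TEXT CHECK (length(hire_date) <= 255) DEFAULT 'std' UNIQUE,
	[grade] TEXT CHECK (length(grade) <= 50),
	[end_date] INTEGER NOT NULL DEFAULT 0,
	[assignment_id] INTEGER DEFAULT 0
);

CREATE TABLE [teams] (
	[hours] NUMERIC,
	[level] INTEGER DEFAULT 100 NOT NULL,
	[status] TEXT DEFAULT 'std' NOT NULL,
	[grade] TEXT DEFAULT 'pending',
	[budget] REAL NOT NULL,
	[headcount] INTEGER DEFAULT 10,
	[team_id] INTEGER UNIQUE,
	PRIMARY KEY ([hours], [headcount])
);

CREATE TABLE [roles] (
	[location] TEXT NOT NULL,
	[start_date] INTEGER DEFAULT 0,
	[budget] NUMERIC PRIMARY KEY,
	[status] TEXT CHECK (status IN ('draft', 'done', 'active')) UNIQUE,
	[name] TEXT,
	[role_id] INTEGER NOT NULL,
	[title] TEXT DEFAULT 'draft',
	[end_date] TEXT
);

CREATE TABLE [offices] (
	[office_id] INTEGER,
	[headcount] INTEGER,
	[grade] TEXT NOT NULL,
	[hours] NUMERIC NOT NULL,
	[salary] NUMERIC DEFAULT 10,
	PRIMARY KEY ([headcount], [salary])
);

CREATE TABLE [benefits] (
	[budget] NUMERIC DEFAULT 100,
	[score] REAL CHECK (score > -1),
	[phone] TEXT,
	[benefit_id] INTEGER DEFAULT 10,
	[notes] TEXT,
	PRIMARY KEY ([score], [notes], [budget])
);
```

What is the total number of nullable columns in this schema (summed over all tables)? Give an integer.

14

assignments: 4 nullable (manager, hire_date, grade, assignment_id — PK none and explicit NOT NULL columns excluded).
teams: 2 nullable (grade, team_id — PK (hours, headcount) and explicit NOT NULL columns excluded).
roles: 5 nullable (start_date, status, name, title, end_date — PK (budget) and explicit NOT NULL columns excluded).
offices: 1 nullable (office_id — PK (headcount, salary) and explicit NOT NULL columns excluded).
benefits: 2 nullable (phone, benefit_id — PK (score, notes, budget) and explicit NOT NULL columns excluded).
Total: 4 + 2 + 5 + 1 + 2 = 14.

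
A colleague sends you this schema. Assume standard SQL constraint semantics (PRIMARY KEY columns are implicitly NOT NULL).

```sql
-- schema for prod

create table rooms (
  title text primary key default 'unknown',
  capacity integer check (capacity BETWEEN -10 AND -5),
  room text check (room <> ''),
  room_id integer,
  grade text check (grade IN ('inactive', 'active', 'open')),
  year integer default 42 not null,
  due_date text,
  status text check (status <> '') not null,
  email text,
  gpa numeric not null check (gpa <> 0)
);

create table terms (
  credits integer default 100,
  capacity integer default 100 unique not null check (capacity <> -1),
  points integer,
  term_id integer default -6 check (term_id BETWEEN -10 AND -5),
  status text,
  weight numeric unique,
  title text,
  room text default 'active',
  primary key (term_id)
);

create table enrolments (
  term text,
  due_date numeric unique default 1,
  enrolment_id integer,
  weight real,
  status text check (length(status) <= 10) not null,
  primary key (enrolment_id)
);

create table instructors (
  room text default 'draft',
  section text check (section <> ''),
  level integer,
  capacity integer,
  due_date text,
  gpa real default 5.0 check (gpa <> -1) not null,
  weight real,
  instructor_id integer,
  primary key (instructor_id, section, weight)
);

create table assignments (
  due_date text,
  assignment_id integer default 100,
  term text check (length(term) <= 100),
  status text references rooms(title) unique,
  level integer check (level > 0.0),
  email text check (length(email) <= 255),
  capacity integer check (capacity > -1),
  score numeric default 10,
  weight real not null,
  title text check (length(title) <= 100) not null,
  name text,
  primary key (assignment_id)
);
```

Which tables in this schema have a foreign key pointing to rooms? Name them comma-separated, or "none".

assignments

- assignments.status references rooms(title).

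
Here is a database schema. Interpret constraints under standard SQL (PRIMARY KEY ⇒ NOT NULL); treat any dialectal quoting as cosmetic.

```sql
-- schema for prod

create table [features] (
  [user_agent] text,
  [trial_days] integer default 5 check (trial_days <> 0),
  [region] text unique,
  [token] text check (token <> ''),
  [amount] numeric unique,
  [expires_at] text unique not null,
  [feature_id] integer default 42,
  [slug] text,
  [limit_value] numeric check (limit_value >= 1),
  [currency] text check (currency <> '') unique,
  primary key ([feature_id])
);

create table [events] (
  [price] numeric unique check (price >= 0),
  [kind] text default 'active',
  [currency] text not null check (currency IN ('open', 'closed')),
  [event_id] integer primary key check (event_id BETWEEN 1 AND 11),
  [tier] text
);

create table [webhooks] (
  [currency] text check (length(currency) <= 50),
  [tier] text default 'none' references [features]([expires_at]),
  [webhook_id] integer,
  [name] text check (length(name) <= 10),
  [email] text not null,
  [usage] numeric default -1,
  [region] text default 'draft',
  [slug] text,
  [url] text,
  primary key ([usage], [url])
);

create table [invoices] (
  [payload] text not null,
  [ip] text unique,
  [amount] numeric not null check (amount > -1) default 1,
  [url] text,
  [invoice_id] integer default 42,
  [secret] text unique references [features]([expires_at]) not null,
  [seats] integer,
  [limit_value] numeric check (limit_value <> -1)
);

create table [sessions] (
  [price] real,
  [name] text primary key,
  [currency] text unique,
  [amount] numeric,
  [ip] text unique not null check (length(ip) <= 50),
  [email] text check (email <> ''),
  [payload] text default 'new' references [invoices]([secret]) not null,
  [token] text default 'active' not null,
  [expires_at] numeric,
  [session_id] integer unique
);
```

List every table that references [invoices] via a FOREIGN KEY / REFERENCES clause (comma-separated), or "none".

sessions

- sessions.payload references invoices(secret).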